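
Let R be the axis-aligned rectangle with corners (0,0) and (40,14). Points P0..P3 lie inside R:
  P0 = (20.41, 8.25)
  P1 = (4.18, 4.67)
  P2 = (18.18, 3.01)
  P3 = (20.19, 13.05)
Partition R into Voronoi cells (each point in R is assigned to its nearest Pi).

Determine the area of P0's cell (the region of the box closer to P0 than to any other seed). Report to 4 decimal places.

1. box [0,40]×[0,14]: [(0, 0) (40, 0) (40, 14) (0, 14)]
2. ⊥bis P0·P1 via (12.295,6.46): [(13.7199, 0) (40, 0) (40, 14) (10.6318, 14)]  |A|=389.5376
3. ⊥bis P0·P2 via (19.295,5.63): [(11.7719, 8.8316) (32.5242, 0) (40, 0) (40, 14) (10.6318, 14)]  |A|=306.5012
4. ⊥bis P0·P3 via (20.3,10.65): [(11.4601, 10.2448) (11.7719, 8.8316) (32.5242, 0) (40, 0) (40, 11.5529)]  |A|=216.4404
5. canonical 5-gon: [(11.4601, 10.2448) (11.7719, 8.8316) (32.5242, 0) (40, 0) (40, 11.5529)]
6. shoelace: 216.4404

Area of P0's cell: 216.4404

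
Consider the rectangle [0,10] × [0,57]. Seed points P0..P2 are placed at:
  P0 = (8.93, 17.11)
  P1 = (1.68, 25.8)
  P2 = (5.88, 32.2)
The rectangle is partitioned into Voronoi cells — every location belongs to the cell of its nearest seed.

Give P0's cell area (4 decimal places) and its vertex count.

Area of P0's cell: 211.9761 (5 vertices)

1. box [0,10]×[0,57]: [(0, 0) (10, 0) (10, 57) (0, 57)]
2. ⊥bis P0·P1 via (5.305,21.455): [(0, 17.0291) (0, 0) (10, 0) (10, 25.372)]  |A|=212.0054
3. ⊥bis P0·P2 via (7.405,24.655): [(9.6955, 25.118) (0, 17.0291) (0, 0) (10, 0) (10, 25.1795)]  |A|=211.9761
4. canonical 5-gon: [(9.6955, 25.118) (0, 17.0291) (0, 0) (10, 0) (10, 25.1795)]
5. shoelace: 211.9761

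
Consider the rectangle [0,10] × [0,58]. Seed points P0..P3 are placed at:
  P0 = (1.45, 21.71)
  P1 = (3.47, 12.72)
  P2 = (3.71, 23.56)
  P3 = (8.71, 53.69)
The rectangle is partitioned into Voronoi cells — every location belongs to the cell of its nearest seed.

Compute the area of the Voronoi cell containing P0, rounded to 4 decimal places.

1. box [0,10]×[0,58]: [(0, 0) (10, 0) (10, 58) (0, 58)]
2. ⊥bis P0·P1 via (2.46,17.215): [(0, 16.6623) (10, 18.9092) (10, 58) (0, 58)]  |A|=402.1428
3. ⊥bis P0·P2 via (2.58,22.635): [(0, 25.7868) (0, 16.6623) (6.3088, 18.0798)]  |A|=28.7825
4. ⊥bis P0·P3 via (5.08,37.7): [(0, 25.7868) (0, 16.6623) (6.3088, 18.0798)]  |A|=28.7825
5. canonical 3-gon: [(0, 25.7868) (0, 16.6623) (6.3088, 18.0798)]
6. shoelace: 28.7825

Area of P0's cell: 28.7825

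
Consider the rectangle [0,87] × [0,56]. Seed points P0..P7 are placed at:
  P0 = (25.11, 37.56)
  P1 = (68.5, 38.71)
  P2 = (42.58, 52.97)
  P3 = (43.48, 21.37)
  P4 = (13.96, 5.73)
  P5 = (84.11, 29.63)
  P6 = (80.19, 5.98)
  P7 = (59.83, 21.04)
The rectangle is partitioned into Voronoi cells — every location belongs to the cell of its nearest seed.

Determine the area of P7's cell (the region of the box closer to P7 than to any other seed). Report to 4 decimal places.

Area of P7's cell: 546.0919

1. box [0,87]×[0,56]: [(0, 0) (87, 0) (87, 56) (0, 56)]
2. ⊥bis P7·P0 via (42.47,29.3): [(28.5289, 0) (87, 0) (87, 56) (55.174, 56)]  |A|=2528.3187
3. ⊥bis P7·P1 via (64.165,29.875): [(46.7981, 38.3963) (28.5289, 0) (87, 0) (87, 18.6707)]  |A|=1497.8369
4. ⊥bis P7·P2 via (51.205,37.005): [(50.4571, 36.6009) (44.3823, 33.3191) (28.5289, 0) (87, 0) (87, 18.6707)]  |A|=1486.3795
5. ⊥bis P7·P3 via (51.655,21.205): [(51.9509, 35.868) (51.227, 0) (87, 0) (87, 18.6707)]  |A|=968.748
6. ⊥bis P7·P4 via (36.895,13.385): [(51.9509, 35.868) (51.227, 0) (87, 0) (87, 18.6707)]  |A|=968.748
7. ⊥bis P7·P5 via (71.97,25.335): [(71.6659, 26.1946) (51.9509, 35.868) (51.227, 0) (80.9332, 0)]  |A|=746.1403
8. ⊥bis P7·P6 via (70.01,13.51): [(74.1658, 19.1284) (71.6659, 26.1946) (51.9509, 35.868) (51.227, 0) (60.0168, 0)]  |A|=546.0919
9. canonical 5-gon: [(74.1658, 19.1284) (71.6659, 26.1946) (51.9509, 35.868) (51.227, 0) (60.0168, 0)]
10. shoelace: 546.0919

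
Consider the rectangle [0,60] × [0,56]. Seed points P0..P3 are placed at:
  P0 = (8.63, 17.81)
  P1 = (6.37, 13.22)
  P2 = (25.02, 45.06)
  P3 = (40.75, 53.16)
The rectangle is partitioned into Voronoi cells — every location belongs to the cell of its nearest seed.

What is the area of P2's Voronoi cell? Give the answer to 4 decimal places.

Area of P2's cell: 1066.7244

1. box [0,60]×[0,56]: [(0, 0) (60, 0) (60, 56) (0, 56)]
2. ⊥bis P2·P0 via (16.825,31.435): [(0, 41.5547) (60, 5.4666) (60, 56) (0, 56)]  |A|=1949.3604
3. ⊥bis P2·P1 via (15.695,29.14): [(0, 41.5547) (60, 5.4666) (60, 56) (0, 56)]  |A|=1949.3604
4. ⊥bis P2·P3 via (32.885,49.11): [(0, 41.5547) (53.2762, 9.5108) (29.3371, 56) (0, 56)]  |A|=1066.7244
5. canonical 4-gon: [(0, 41.5547) (53.2762, 9.5108) (29.3371, 56) (0, 56)]
6. shoelace: 1066.7244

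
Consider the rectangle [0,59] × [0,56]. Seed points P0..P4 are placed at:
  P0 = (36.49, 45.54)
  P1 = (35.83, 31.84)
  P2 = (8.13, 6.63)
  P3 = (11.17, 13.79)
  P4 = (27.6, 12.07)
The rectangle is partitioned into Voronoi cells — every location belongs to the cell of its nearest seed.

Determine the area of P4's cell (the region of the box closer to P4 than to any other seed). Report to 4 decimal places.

1. box [0,59]×[0,56]: [(0, 0) (59, 0) (59, 56) (0, 56)]
2. ⊥bis P4·P0 via (32.045,28.805): [(0, 37.3165) (0, 0) (59, 0) (59, 21.6455)]  |A|=1739.3778
3. ⊥bis P4·P1 via (31.715,21.955): [(0, 35.1576) (0, 0) (59, 0) (59, 10.5966)]  |A|=1349.7475
4. ⊥bis P4·P2 via (17.865,9.35): [(12.0566, 30.1385) (20.4774, 0) (59, 0) (59, 10.5966)]  |A|=829.2274
5. ⊥bis P4·P3 via (19.385,12.93): [(20.8052, 26.4966) (18.6981, 6.3684) (20.4774, 0) (59, 0) (59, 10.5966)]  |A|=737.3429
6. canonical 5-gon: [(20.8052, 26.4966) (18.6981, 6.3684) (20.4774, 0) (59, 0) (59, 10.5966)]
7. shoelace: 737.3429

Area of P4's cell: 737.3429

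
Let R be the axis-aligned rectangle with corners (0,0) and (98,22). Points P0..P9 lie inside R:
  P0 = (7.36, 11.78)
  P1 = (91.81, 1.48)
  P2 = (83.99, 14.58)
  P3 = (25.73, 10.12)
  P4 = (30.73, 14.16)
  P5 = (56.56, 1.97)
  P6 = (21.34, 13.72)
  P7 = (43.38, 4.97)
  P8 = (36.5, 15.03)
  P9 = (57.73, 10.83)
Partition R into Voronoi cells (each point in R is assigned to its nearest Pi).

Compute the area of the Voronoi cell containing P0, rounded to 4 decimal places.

Area of P0's cell: 320.3490

1. box [0,98]×[0,22]: [(0, 0) (98, 0) (98, 22) (0, 22)]
2. ⊥bis P0·P1 via (49.585,6.63): [(0, 0) (48.7764, 0) (51.4596, 22) (0, 22)]  |A|=1102.5958
3. ⊥bis P0·P2 via (45.675,13.18): [(0, 0) (46.1566, 0) (45.3527, 22) (0, 22)]  |A|=1006.6024
4. ⊥bis P0·P3 via (16.545,10.95): [(0, 0) (15.5555, 0) (17.5435, 22) (0, 22)]  |A|=364.0894
5. ⊥bis P0·P4 via (19.045,12.97): [(0, 0) (15.5555, 0) (17.5435, 22) (0, 22)]  |A|=364.0894
6. ⊥bis P0·P5 via (31.96,6.875): [(0, 0) (15.5555, 0) (17.5435, 22) (0, 22)]  |A|=364.0894
7. ⊥bis P0·P6 via (14.35,12.75): [(0, 0) (15.5555, 0) (15.7779, 2.4606) (13.0664, 22) (0, 22)]  |A|=320.349
8. ⊥bis P0·P7 via (25.37,8.375): [(0, 0) (15.5555, 0) (15.7779, 2.4606) (13.0664, 22) (0, 22)]  |A|=320.349
9. ⊥bis P0·P8 via (21.93,13.405): [(0, 0) (15.5555, 0) (15.7779, 2.4606) (13.0664, 22) (0, 22)]  |A|=320.349
10. ⊥bis P0·P9 via (32.545,11.305): [(0, 0) (15.5555, 0) (15.7779, 2.4606) (13.0664, 22) (0, 22)]  |A|=320.349
11. canonical 5-gon: [(0, 0) (15.5555, 0) (15.7779, 2.4606) (13.0664, 22) (0, 22)]
12. shoelace: 320.349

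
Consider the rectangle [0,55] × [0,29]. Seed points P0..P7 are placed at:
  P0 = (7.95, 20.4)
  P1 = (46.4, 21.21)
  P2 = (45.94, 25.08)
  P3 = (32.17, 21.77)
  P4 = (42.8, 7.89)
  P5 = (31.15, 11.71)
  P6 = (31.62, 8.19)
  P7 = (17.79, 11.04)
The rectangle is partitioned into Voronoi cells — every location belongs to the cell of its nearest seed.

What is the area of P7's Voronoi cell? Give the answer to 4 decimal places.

1. box [0,55]×[0,29]: [(0, 0) (55, 0) (55, 29) (0, 29)]
2. ⊥bis P7·P0 via (12.87,15.72): [(0, 2.19) (0, 0) (55, 0) (55, 29) (25.5022, 29)]  |A|=1253.1431
3. ⊥bis P7·P1 via (32.095,16.125): [(0, 2.19) (0, 0) (37.827, 0) (27.5183, 29) (25.5022, 29)]  |A|=605.6496
4. ⊥bis P7·P2 via (31.865,18.06): [(0, 2.19) (0, 0) (37.827, 0) (30.2714, 21.2552) (26.4086, 29) (25.5022, 29)]  |A|=601.3523
5. ⊥bis P7·P3 via (24.98,16.405): [(19.9429, 23.1556) (0, 2.19) (0, 0) (37.221, 0)]  |A|=452.7746
6. ⊥bis P7·P4 via (30.295,9.465): [(30.2753, 9.3084) (19.9429, 23.1556) (0, 2.19) (0, 0) (29.1029, 0)]  |A|=414.9911
7. ⊥bis P7·P5 via (24.47,11.375): [(24.1628, 17.5002) (19.9429, 23.1556) (0, 2.19) (0, 0) (25.0405, 0)]  |A|=346.1939
8. ⊥bis P7·P6 via (24.705,9.615): [(24.587, 9.0423) (24.1628, 17.5002) (19.9429, 23.1556) (0, 2.19) (0, 0) (22.7236, 0)]  |A|=335.719
9. canonical 6-gon: [(24.587, 9.0423) (24.1628, 17.5002) (19.9429, 23.1556) (0, 2.19) (0, 0) (22.7236, 0)]
10. shoelace: 335.719

Area of P7's cell: 335.7190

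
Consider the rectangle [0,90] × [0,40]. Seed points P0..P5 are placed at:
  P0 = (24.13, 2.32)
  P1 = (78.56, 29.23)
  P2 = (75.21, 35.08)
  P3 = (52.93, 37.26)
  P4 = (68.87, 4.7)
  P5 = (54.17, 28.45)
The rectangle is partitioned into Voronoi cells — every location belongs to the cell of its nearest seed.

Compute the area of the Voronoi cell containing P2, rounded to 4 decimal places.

1. box [0,90]×[0,40]: [(0, 0) (90, 0) (90, 40) (0, 40)]
2. ⊥bis P2·P0 via (49.67,18.7): [(61.6632, 0) (90, 0) (90, 40) (36.0093, 40)]  |A|=1646.55
3. ⊥bis P2·P1 via (76.885,32.155): [(50.669, 17.1424) (90, 39.6653) (90, 40) (36.0093, 40)]  |A|=623.6309
4. ⊥bis P2·P3 via (64.07,36.17): [(62.8932, 24.1426) (90, 39.6653) (90, 40) (64.4447, 40)]  |A|=207.1565
5. ⊥bis P2·P4 via (72.04,19.89): [(62.8932, 24.1426) (90, 39.6653) (90, 40) (64.4447, 40)]  |A|=207.1565
6. ⊥bis P2·P5 via (64.69,31.765): [(63.888, 34.3101) (66.4501, 26.1795) (90, 39.6653) (90, 40) (64.4447, 40)]  |A|=190.0872
7. canonical 5-gon: [(63.888, 34.3101) (66.4501, 26.1795) (90, 39.6653) (90, 40) (64.4447, 40)]
8. shoelace: 190.0872

Area of P2's cell: 190.0872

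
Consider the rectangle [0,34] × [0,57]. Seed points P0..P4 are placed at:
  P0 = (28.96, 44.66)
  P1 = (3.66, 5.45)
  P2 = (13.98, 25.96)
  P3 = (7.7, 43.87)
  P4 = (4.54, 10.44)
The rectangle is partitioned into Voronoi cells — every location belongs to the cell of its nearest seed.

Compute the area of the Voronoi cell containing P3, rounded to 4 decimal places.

1. box [0,34]×[0,57]: [(0, 0) (34, 0) (34, 57) (0, 57)]
2. ⊥bis P3·P0 via (18.33,44.265): [(0, 0) (19.9748, 0) (17.8568, 57) (0, 57)]  |A|=1078.2012
3. ⊥bis P3·P1 via (5.68,24.66): [(0, 25.2573) (19.111, 23.2477) (17.8568, 57) (0, 57)]  |A|=604.6712
4. ⊥bis P3·P2 via (10.84,34.915): [(0, 31.114) (18.5766, 37.6278) (17.8568, 57) (0, 57)]  |A|=413.3996
5. ⊥bis P3·P4 via (6.12,27.155): [(0, 31.114) (18.5766, 37.6278) (17.8568, 57) (0, 57)]  |A|=413.3996
6. canonical 4-gon: [(0, 31.114) (18.5766, 37.6278) (17.8568, 57) (0, 57)]
7. shoelace: 413.3996

Area of P3's cell: 413.3996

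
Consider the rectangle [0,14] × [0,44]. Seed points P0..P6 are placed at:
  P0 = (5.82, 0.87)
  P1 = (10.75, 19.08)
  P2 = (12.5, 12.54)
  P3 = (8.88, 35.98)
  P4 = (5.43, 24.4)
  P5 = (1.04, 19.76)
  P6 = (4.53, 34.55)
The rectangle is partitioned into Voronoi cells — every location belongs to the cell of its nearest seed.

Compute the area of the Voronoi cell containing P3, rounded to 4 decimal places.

1. box [0,14]×[0,44]: [(0, 0) (14, 0) (14, 44) (0, 44)]
2. ⊥bis P3·P0 via (7.35,18.425): [(0, 19.0656) (14, 17.8454) (14, 44) (0, 44)]  |A|=357.6229
3. ⊥bis P3·P1 via (9.815,27.53): [(0, 26.444) (14, 27.9931) (14, 44) (0, 44)]  |A|=234.9408
4. ⊥bis P3·P2 via (10.69,24.26): [(0, 26.444) (14, 27.9931) (14, 44) (0, 44)]  |A|=234.9408
5. ⊥bis P3·P4 via (7.155,30.19): [(0, 32.3217) (14, 28.1507) (14, 44) (0, 44)]  |A|=192.6935
6. ⊥bis P3·P5 via (4.96,27.87): [(0, 32.3217) (14, 28.1507) (14, 44) (0, 44)]  |A|=192.6935
7. ⊥bis P3·P6 via (6.705,35.265): [(8.5056, 29.7876) (14, 28.1507) (14, 44) (3.8335, 44)]  |A|=115.7863
8. canonical 4-gon: [(8.5056, 29.7876) (14, 28.1507) (14, 44) (3.8335, 44)]
9. shoelace: 115.7863

Area of P3's cell: 115.7863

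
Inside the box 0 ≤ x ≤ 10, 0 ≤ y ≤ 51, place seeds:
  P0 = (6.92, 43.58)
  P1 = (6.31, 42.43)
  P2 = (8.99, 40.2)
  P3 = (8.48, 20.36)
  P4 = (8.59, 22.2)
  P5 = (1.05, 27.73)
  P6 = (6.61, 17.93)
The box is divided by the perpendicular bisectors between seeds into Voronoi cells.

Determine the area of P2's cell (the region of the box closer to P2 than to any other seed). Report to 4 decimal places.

1. box [0,10]×[0,51]: [(0, 0) (10, 0) (10, 51) (0, 51)]
2. ⊥bis P2·P0 via (7.955,41.89): [(0, 37.0182) (0, 0) (10, 0) (10, 43.1424)]  |A|=400.8028
3. ⊥bis P2·P1 via (7.65,41.315): [(8.3087, 42.1066) (0, 32.1213) (0, 0) (10, 0) (10, 43.1424)]  |A|=380.4595
4. ⊥bis P2·P3 via (8.735,30.28): [(8.3087, 42.1066) (0, 32.1213) (0, 30.5045) (10, 30.2475) (10, 43.1424)]  |A|=76.6994
5. ⊥bis P2·P4 via (8.79,31.2): [(8.3087, 42.1066) (0, 32.1213) (0, 31.3953) (10, 31.1731) (10, 43.1424)]  |A|=67.6173
6. ⊥bis P2·P5 via (5.02,33.965): [(8.3087, 42.1066) (2.7414, 35.4159) (9.3832, 31.1868) (10, 31.1731) (10, 43.1424)]  |A|=47.4737
7. ⊥bis P2·P6 via (7.8,29.065): [(8.3087, 42.1066) (2.7414, 35.4159) (9.3832, 31.1868) (10, 31.1731) (10, 43.1424)]  |A|=47.4737
8. canonical 5-gon: [(8.3087, 42.1066) (2.7414, 35.4159) (9.3832, 31.1868) (10, 31.1731) (10, 43.1424)]
9. shoelace: 47.4737

Area of P2's cell: 47.4737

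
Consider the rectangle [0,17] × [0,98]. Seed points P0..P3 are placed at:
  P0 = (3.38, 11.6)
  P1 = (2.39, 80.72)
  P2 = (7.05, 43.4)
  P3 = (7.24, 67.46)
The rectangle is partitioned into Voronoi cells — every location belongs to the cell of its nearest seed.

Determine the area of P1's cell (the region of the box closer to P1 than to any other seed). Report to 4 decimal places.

Area of P1's cell: 383.5569

1. box [0,17]×[0,98]: [(0, 0) (17, 0) (17, 98) (0, 98)]
2. ⊥bis P1·P0 via (2.885,46.16): [(0, 46.1187) (17, 46.3622) (17, 98) (0, 98)]  |A|=879.9128
3. ⊥bis P1·P2 via (4.72,62.06): [(0, 61.4706) (17, 63.5934) (17, 98) (0, 98)]  |A|=602.9561
4. ⊥bis P1·P3 via (4.815,74.09): [(0, 72.3289) (17, 78.5468) (17, 98) (0, 98)]  |A|=383.5569
5. canonical 4-gon: [(0, 72.3289) (17, 78.5468) (17, 98) (0, 98)]
6. shoelace: 383.5569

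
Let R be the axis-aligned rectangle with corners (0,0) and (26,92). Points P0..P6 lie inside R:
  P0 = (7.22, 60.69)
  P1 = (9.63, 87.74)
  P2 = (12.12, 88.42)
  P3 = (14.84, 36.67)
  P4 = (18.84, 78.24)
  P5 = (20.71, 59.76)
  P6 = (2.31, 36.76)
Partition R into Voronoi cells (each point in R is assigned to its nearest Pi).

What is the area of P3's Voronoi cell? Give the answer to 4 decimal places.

1. box [0,26]×[0,92]: [(0, 0) (26, 0) (26, 92) (0, 92)]
2. ⊥bis P3·P0 via (11.03,48.68): [(0, 45.1809) (0, 0) (26, 0) (26, 53.429)]  |A|=1281.9288
3. ⊥bis P3·P1 via (12.235,62.205): [(0, 45.1809) (0, 0) (26, 0) (26, 53.429)]  |A|=1281.9288
4. ⊥bis P3·P2 via (13.48,62.545): [(0, 45.1809) (0, 0) (26, 0) (26, 53.429)]  |A|=1281.9288
5. ⊥bis P3·P4 via (16.84,57.455): [(0, 45.1809) (0, 0) (26, 0) (26, 53.429)]  |A|=1281.9288
6. ⊥bis P3·P5 via (17.775,48.215): [(13.2169, 49.3738) (0, 45.1809) (0, 0) (26, 0) (26, 46.124)]  |A|=1235.2386
7. ⊥bis P3·P6 via (8.575,36.715): [(13.2169, 49.3738) (8.6555, 47.9267) (8.3113, 0) (26, 0) (26, 46.124)]  |A|=840.5399
8. canonical 5-gon: [(13.2169, 49.3738) (8.6555, 47.9267) (8.3113, 0) (26, 0) (26, 46.124)]
9. shoelace: 840.5399

Area of P3's cell: 840.5399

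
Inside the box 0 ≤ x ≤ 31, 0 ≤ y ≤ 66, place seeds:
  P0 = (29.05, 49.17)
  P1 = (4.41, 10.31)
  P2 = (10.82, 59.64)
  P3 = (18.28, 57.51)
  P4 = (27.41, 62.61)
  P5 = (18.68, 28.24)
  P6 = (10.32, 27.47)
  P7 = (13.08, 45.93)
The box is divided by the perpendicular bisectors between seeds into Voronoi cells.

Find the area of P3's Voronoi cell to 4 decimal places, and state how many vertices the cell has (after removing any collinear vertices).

1. box [0,31]×[0,66]: [(0, 0) (31, 0) (31, 66) (0, 66)]
2. ⊥bis P3·P0 via (23.665,53.34): [(0, 22.7798) (31, 62.8122) (31, 66) (0, 66)]  |A|=719.3243
3. ⊥bis P3·P1 via (11.345,33.91): [(0, 37.2438) (9.1243, 34.5626) (31, 62.8122) (31, 66) (0, 66)]  |A|=653.3377
4. ⊥bis P3·P2 via (14.55,58.575): [(7.8046, 34.9504) (9.1243, 34.5626) (31, 62.8122) (31, 66) (16.67, 66)]  |A|=282.3231
5. ⊥bis P3·P4 via (22.845,60.06): [(7.8046, 34.9504) (9.1243, 34.5626) (25.3693, 55.5409) (19.5269, 66) (16.67, 66)]  |A|=213.3495
6. ⊥bis P3·P5 via (18.48,42.875): [(10.0343, 42.7596) (15.53, 42.8347) (25.3693, 55.5409) (19.5269, 66) (16.67, 66)]  |A|=185.2748
7. ⊥bis P3·P6 via (14.3,42.49): [(10.2628, 43.5598) (13.1233, 42.8018) (15.53, 42.8347) (25.3693, 55.5409) (19.5269, 66) (16.67, 66)]  |A|=184.0438
8. ⊥bis P3·P7 via (15.68,51.72): [(12.9436, 52.9488) (20.674, 49.4775) (25.3693, 55.5409) (19.5269, 66) (16.67, 66)]  |A|=122.7823
9. canonical 5-gon: [(12.9436, 52.9488) (20.674, 49.4775) (25.3693, 55.5409) (19.5269, 66) (16.67, 66)]
10. shoelace: 122.7823

Area of P3's cell: 122.7823 (5 vertices)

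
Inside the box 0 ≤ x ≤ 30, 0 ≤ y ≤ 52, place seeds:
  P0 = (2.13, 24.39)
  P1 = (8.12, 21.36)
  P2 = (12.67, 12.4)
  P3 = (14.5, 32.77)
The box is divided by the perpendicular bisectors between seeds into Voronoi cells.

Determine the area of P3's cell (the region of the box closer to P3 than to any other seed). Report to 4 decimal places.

Area of P3's cell: 758.0280

1. box [0,30]×[0,52]: [(0, 0) (30, 0) (30, 52) (0, 52)]
2. ⊥bis P3·P0 via (8.315,28.58): [(0, 40.8541) (27.6764, 0) (30, 0) (30, 52) (0, 52)]  |A|=994.6537
3. ⊥bis P3·P1 via (11.31,27.065): [(0, 40.8541) (8.1409, 28.8371) (30, 16.6143) (30, 52) (0, 52)]  |A|=779.5632
4. ⊥bis P3·P2 via (13.585,22.585): [(0, 40.8541) (8.1409, 28.8371) (20.4202, 21.9709) (30, 21.1103) (30, 52) (0, 52)]  |A|=758.028
5. canonical 6-gon: [(0, 40.8541) (8.1409, 28.8371) (20.4202, 21.9709) (30, 21.1103) (30, 52) (0, 52)]
6. shoelace: 758.028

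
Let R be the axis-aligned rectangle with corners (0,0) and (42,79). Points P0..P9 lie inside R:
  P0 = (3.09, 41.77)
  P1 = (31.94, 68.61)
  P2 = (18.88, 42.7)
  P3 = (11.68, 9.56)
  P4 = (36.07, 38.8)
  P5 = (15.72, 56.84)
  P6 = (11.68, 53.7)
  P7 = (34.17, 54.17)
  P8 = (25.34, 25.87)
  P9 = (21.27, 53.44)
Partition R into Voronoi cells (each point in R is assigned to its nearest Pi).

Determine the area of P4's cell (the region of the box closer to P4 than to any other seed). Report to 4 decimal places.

Area of P4's cell: 253.9098

1. box [0,42]×[0,79]: [(0, 0) (42, 0) (42, 79) (0, 79)]
2. ⊥bis P4·P0 via (19.58,40.285): [(15.9522, 0) (42, 0) (42, 79) (23.0665, 79)]  |A|=1776.7647
3. ⊥bis P4·P1 via (34.005,53.705): [(20.6216, 51.8508) (15.9522, 0) (42, 0) (42, 54.8127)]  |A|=1261.2057
4. ⊥bis P4·P2 via (27.475,40.75): [(30.2976, 53.1914) (18.2298, 0) (42, 0) (42, 54.8127)]  |A|=952.9032
5. ⊥bis P4·P3 via (23.875,24.18): [(30.2976, 53.1914) (23.741, 24.2918) (42, 9.0614) (42, 54.8127)]  |A|=581.4676
6. ⊥bis P4·P5 via (25.895,47.82): [(30.7069, 53.2481) (30.1742, 52.6471) (23.741, 24.2918) (42, 9.0614) (42, 54.8127)]  |A|=581.3597
7. ⊥bis P4·P6 via (23.875,46.25): [(30.7069, 53.2481) (30.1742, 52.6471) (23.741, 24.2918) (42, 9.0614) (42, 54.8127)]  |A|=581.3597
8. ⊥bis P4·P7 via (35.12,46.485): [(28.5931, 45.6782) (23.741, 24.2918) (42, 9.0614) (42, 47.3355)]  |A|=488.7653
9. ⊥bis P4·P8 via (30.705,32.335): [(28.5931, 45.6782) (26.3801, 35.924) (42, 22.9618) (42, 47.3355)]  |A|=253.9098
10. ⊥bis P4·P9 via (28.67,46.12): [(28.5931, 45.6782) (26.3801, 35.924) (42, 22.9618) (42, 47.3355)]  |A|=253.9098
11. canonical 4-gon: [(28.5931, 45.6782) (26.3801, 35.924) (42, 22.9618) (42, 47.3355)]
12. shoelace: 253.9098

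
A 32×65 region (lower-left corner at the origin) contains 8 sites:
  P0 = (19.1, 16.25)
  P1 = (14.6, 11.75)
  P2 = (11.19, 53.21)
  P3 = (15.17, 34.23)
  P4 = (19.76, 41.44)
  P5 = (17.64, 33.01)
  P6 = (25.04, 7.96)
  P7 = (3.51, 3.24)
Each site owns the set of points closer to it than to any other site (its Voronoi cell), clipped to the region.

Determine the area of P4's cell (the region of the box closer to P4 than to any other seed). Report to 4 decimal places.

Area of P4's cell: 310.5525

1. box [0,32]×[0,65]: [(0, 0) (32, 0) (32, 65) (0, 65)]
2. ⊥bis P4·P0 via (19.43,28.845): [(0, 29.3541) (32, 28.5157) (32, 65) (0, 65)]  |A|=1154.0842
3. ⊥bis P4·P1 via (17.18,26.595): [(0, 29.5808) (1.5362, 29.3138) (32, 28.5157) (32, 65) (0, 65)]  |A|=1153.91
4. ⊥bis P4·P2 via (15.475,47.325): [(0, 36.0573) (0, 29.5808) (1.5362, 29.3138) (32, 28.5157) (32, 59.3572)]  |A|=600.5425
5. ⊥bis P4·P3 via (17.465,37.835): [(9.4496, 42.9377) (32, 28.5818) (32, 59.3572)]  |A|=346.9996
6. ⊥bis P4·P5 via (18.7,37.225): [(9.4496, 42.9377) (18.2424, 37.3401) (32, 33.8803) (32, 59.3572)]  |A|=310.5525
7. ⊥bis P4·P6 via (22.4,24.7): [(9.4496, 42.9377) (18.2424, 37.3401) (32, 33.8803) (32, 59.3572)]  |A|=310.5525
8. ⊥bis P4·P7 via (11.635,22.34): [(9.4496, 42.9377) (18.2424, 37.3401) (32, 33.8803) (32, 59.3572)]  |A|=310.5525
9. canonical 4-gon: [(9.4496, 42.9377) (18.2424, 37.3401) (32, 33.8803) (32, 59.3572)]
10. shoelace: 310.5525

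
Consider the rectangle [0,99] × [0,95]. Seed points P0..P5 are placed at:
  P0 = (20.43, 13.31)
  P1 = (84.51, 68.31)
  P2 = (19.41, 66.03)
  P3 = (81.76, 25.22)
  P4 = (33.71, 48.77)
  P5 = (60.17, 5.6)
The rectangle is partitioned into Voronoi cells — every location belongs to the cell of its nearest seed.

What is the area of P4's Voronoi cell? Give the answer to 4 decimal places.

1. box [0,99]×[0,95]: [(0, 0) (99, 0) (99, 95) (0, 95)]
2. ⊥bis P4·P0 via (27.07,31.04): [(0, 41.1779) (99, 4.1017) (99, 95) (0, 95)]  |A|=7163.6579
3. ⊥bis P4·P1 via (59.11,58.54): [(0, 41.1779) (76.8601, 12.3933) (45.0858, 95) (0, 95)]  |A|=3930.5835
4. ⊥bis P4·P2 via (26.56,57.4): [(4.8071, 39.3776) (76.8601, 12.3933) (51.5763, 78.1261)]  |A|=2026.9921
5. ⊥bis P4·P3 via (57.735,36.995): [(4.8071, 39.3776) (50.5133, 22.2603) (63.1486, 48.0405) (51.5763, 78.1261)]  |A|=1625.0425
6. ⊥bis P4·P5 via (46.94,27.185): [(4.8071, 39.3776) (43.3079, 24.9588) (55.4978, 32.4303) (63.1486, 48.0405) (51.5763, 78.1261)]  |A|=1581.678
7. canonical 5-gon: [(4.8071, 39.3776) (43.3079, 24.9588) (55.4978, 32.4303) (63.1486, 48.0405) (51.5763, 78.1261)]
8. shoelace: 1581.678

Area of P4's cell: 1581.6780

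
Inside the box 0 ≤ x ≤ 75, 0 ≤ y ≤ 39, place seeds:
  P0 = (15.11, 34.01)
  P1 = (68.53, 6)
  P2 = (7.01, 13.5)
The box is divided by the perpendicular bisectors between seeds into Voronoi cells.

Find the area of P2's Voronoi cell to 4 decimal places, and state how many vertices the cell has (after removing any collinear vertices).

Area of P2's cell: 775.4051 (4 vertices)

1. box [0,75]×[0,39]: [(0, 0) (75, 0) (75, 39) (0, 39)]
2. ⊥bis P2·P0 via (11.06,23.755): [(0, 28.1229) (0, 0) (71.21, 0)]  |A|=1001.3166
3. ⊥bis P2·P1 via (37.77,9.75): [(38.172, 13.0477) (0, 28.1229) (0, 0) (36.5814, 0)]  |A|=775.4051
4. canonical 4-gon: [(38.172, 13.0477) (0, 28.1229) (0, 0) (36.5814, 0)]
5. shoelace: 775.4051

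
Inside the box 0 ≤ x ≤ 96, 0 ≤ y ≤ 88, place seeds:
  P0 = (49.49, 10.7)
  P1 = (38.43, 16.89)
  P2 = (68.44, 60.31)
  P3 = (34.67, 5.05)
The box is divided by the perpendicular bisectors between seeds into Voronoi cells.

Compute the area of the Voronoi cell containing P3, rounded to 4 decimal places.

1. box [0,96]×[0,88]: [(0, 0) (96, 0) (96, 88) (0, 88)]
2. ⊥bis P3·P0 via (42.08,7.875): [(0, 0) (45.0823, 0) (11.533, 88) (0, 88)]  |A|=2491.0731
3. ⊥bis P3·P1 via (36.55,10.97): [(0, 22.5771) (0, 0) (45.0823, 0) (41.4993, 9.3983)]  |A|=680.3142
4. ⊥bis P3·P2 via (51.555,32.68): [(0, 22.5771) (0, 0) (45.0823, 0) (41.4993, 9.3983)]  |A|=680.3142
5. canonical 4-gon: [(0, 22.5771) (0, 0) (45.0823, 0) (41.4993, 9.3983)]
6. shoelace: 680.3142

Area of P3's cell: 680.3142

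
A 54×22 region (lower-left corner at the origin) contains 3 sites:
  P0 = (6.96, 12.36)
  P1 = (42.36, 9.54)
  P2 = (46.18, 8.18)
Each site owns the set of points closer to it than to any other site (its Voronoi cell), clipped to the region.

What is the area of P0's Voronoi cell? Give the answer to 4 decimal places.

1. box [0,54]×[0,22]: [(0, 0) (54, 0) (54, 22) (0, 22)]
2. ⊥bis P0·P1 via (24.66,10.95): [(0, 0) (23.7877, 0) (25.5403, 22) (0, 22)]  |A|=542.6076
3. ⊥bis P0·P2 via (26.57,10.27): [(0, 0) (23.7877, 0) (25.5403, 22) (0, 22)]  |A|=542.6076
4. canonical 4-gon: [(0, 0) (23.7877, 0) (25.5403, 22) (0, 22)]
5. shoelace: 542.6076

Area of P0's cell: 542.6076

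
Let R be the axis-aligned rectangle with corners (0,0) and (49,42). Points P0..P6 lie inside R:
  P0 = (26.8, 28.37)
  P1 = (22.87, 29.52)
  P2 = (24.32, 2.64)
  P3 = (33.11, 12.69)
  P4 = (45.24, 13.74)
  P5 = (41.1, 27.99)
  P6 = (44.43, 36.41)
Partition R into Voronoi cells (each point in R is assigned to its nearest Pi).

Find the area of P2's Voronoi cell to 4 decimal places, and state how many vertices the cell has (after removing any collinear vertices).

Area of P2's cell: 440.3418 (4 vertices)

1. box [0,49]×[0,42]: [(0, 0) (49, 0) (49, 42) (0, 42)]
2. ⊥bis P2·P0 via (25.56,15.505): [(0, 17.9686) (0, 0) (49, 0) (49, 13.2457)]  |A|=764.7513
3. ⊥bis P2·P1 via (23.595,16.08): [(21.0299, 15.9416) (0, 14.8072) (0, 0) (49, 0) (49, 13.2457)]  |A|=731.5091
4. ⊥bis P2·P3 via (28.715,7.665): [(19.3552, 15.8513) (0, 14.8072) (0, 0) (37.4787, 0)]  |A|=440.3418
5. ⊥bis P2·P4 via (34.78,8.19): [(19.3552, 15.8513) (0, 14.8072) (0, 0) (37.4787, 0)]  |A|=440.3418
6. ⊥bis P2·P5 via (32.71,15.315): [(19.3552, 15.8513) (0, 14.8072) (0, 0) (37.4787, 0)]  |A|=440.3418
7. ⊥bis P2·P6 via (34.375,19.525): [(19.3552, 15.8513) (0, 14.8072) (0, 0) (37.4787, 0)]  |A|=440.3418
8. canonical 4-gon: [(19.3552, 15.8513) (0, 14.8072) (0, 0) (37.4787, 0)]
9. shoelace: 440.3418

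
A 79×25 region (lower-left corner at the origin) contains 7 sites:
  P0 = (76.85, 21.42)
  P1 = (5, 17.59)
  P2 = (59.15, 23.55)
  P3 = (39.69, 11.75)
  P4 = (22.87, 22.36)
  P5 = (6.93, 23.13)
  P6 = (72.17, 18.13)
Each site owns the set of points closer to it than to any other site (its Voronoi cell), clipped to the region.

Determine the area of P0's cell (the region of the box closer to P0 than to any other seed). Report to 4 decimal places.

Area of P0's cell: 47.3951

1. box [0,79]×[0,25]: [(0, 0) (79, 0) (79, 25) (0, 25)]
2. ⊥bis P0·P1 via (40.925,19.505): [(41.9647, 0) (79, 0) (79, 25) (40.6321, 25)]  |A|=942.5399
3. ⊥bis P0·P2 via (68,22.485): [(65.2942, 0) (79, 0) (79, 25) (68.3027, 25)]  |A|=305.0396
4. ⊥bis P0·P3 via (58.27,16.585): [(65.2942, 0) (79, 0) (79, 25) (68.3027, 25)]  |A|=305.0396
5. ⊥bis P0·P4 via (49.86,21.89): [(65.2942, 0) (79, 0) (79, 25) (68.3027, 25)]  |A|=305.0396
6. ⊥bis P0·P5 via (41.89,22.275): [(65.2942, 0) (79, 0) (79, 25) (68.3027, 25)]  |A|=305.0396
7. ⊥bis P0·P6 via (74.51,19.775): [(79, 13.388) (79, 25) (70.8369, 25)]  |A|=47.3951
8. canonical 3-gon: [(79, 13.388) (79, 25) (70.8369, 25)]
9. shoelace: 47.3951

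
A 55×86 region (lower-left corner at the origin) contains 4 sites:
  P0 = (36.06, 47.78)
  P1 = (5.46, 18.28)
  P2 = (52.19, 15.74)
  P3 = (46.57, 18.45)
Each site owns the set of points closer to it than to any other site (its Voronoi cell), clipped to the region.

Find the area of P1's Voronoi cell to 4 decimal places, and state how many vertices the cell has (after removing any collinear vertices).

Area of P1's cell: 1068.9981 (4 vertices)

1. box [0,55]×[0,86]: [(0, 0) (55, 0) (55, 86) (0, 86)]
2. ⊥bis P1·P0 via (20.76,33.03): [(0, 54.5641) (0, 0) (52.6026, 0)]  |A|=1435.1081
3. ⊥bis P1·P2 via (28.825,17.01): [(29.2188, 24.2557) (0, 54.5641) (0, 0) (27.9004, 0)]  |A|=1135.5227
4. ⊥bis P1·P3 via (26.015,18.365): [(25.9767, 27.6187) (0, 54.5641) (0, 0) (26.0909, 0)]  |A|=1068.9981
5. canonical 4-gon: [(25.9767, 27.6187) (0, 54.5641) (0, 0) (26.0909, 0)]
6. shoelace: 1068.9981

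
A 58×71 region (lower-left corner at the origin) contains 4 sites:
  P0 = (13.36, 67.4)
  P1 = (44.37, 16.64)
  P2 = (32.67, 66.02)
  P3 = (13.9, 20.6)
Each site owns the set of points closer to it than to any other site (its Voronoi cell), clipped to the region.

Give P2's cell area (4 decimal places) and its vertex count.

1. box [0,58]×[0,71]: [(0, 0) (58, 0) (58, 71) (0, 71)]
2. ⊥bis P2·P0 via (23.015,66.71): [(18.2475, 0) (58, 0) (58, 71) (23.3216, 71)]  |A|=2642.2963
3. ⊥bis P2·P1 via (38.52,41.33): [(20.9029, 37.1558) (58, 45.9456) (58, 71) (23.3216, 71)]  |A|=1051.5546
4. ⊥bis P2·P3 via (23.285,43.31): [(21.3984, 44.0896) (31.8821, 39.7572) (58, 45.9456) (58, 71) (23.3216, 71)]  |A|=1014.1355
5. canonical 5-gon: [(21.3984, 44.0896) (31.8821, 39.7572) (58, 45.9456) (58, 71) (23.3216, 71)]
6. shoelace: 1014.1355

Area of P2's cell: 1014.1355 (5 vertices)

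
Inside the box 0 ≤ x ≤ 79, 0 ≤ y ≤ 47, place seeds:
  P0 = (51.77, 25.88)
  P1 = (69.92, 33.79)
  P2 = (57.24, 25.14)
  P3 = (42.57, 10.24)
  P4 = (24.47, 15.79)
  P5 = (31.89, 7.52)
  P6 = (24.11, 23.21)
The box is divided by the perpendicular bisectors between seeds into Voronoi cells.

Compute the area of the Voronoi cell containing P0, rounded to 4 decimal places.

Area of P0's cell: 502.6580

1. box [0,79]×[0,47]: [(0, 0) (79, 0) (79, 47) (0, 47)]
2. ⊥bis P0·P1 via (60.845,29.835): [(0, 0) (73.8475, 0) (53.3643, 47) (0, 47)]  |A|=2989.476
3. ⊥bis P0·P2 via (54.505,25.51): [(0, 0) (51.0539, 0) (56.4533, 39.9119) (53.3643, 47) (0, 47)]  |A|=2534.6087
4. ⊥bis P0·P3 via (47.17,18.06): [(0, 45.8071) (53.0307, 14.6125) (56.4533, 39.9119) (53.3643, 47) (0, 47)]  |A|=947.0046
5. ⊥bis P0·P4 via (38.12,20.835): [(36.9164, 24.0915) (53.0307, 14.6125) (56.4533, 39.9119) (53.3643, 47) (28.4495, 47)]  |A|=599.1179
6. ⊥bis P0·P5 via (41.83,16.7): [(36.9164, 24.0915) (53.0307, 14.6125) (56.4533, 39.9119) (53.3643, 47) (28.4495, 47)]  |A|=599.1179
7. ⊥bis P0·P6 via (37.94,24.545): [(38.048, 23.4259) (53.0307, 14.6125) (56.4533, 39.9119) (53.3643, 47) (35.7724, 47)]  |A|=502.658
8. canonical 5-gon: [(38.048, 23.4259) (53.0307, 14.6125) (56.4533, 39.9119) (53.3643, 47) (35.7724, 47)]
9. shoelace: 502.658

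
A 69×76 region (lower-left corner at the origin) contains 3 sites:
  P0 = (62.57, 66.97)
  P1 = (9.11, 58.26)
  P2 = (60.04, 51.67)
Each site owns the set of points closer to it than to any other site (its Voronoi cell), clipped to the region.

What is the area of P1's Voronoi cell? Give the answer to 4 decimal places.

Area of P1's cell: 2438.2357

1. box [0,69]×[0,76]: [(0, 0) (69, 0) (69, 76) (0, 76)]
2. ⊥bis P1·P0 via (35.84,62.615): [(0, 0) (46.0416, 0) (33.6592, 76) (0, 76)]  |A|=3028.6313
3. ⊥bis P1·P2 via (34.575,54.965): [(0, 0) (27.4629, 0) (35.6866, 63.5562) (33.6592, 76) (0, 76)]  |A|=2438.2357
4. canonical 5-gon: [(0, 0) (27.4629, 0) (35.6866, 63.5562) (33.6592, 76) (0, 76)]
5. shoelace: 2438.2357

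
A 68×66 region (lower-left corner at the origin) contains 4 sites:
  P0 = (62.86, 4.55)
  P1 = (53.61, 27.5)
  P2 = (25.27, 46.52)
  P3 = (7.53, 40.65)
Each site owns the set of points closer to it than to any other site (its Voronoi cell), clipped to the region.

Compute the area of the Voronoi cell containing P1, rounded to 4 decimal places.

1. box [0,68]×[0,66]: [(0, 0) (68, 0) (68, 66) (0, 66)]
2. ⊥bis P1·P0 via (58.235,16.025): [(0, 0) (18.4757, 0) (68, 19.9608) (68, 66) (0, 66)]  |A|=3993.7278
3. ⊥bis P1·P2 via (39.44,37.01): [(14.6012, 0) (18.4757, 0) (68, 19.9608) (68, 66) (58.8962, 66)]  |A|=1568.3107
4. ⊥bis P1·P3 via (30.57,34.075): [(25.4655, 16.1878) (21.154, 1.0795) (68, 19.9608) (68, 66) (58.8962, 66)]  |A|=1519.0464
5. canonical 5-gon: [(25.4655, 16.1878) (21.154, 1.0795) (68, 19.9608) (68, 66) (58.8962, 66)]
6. shoelace: 1519.0464

Area of P1's cell: 1519.0464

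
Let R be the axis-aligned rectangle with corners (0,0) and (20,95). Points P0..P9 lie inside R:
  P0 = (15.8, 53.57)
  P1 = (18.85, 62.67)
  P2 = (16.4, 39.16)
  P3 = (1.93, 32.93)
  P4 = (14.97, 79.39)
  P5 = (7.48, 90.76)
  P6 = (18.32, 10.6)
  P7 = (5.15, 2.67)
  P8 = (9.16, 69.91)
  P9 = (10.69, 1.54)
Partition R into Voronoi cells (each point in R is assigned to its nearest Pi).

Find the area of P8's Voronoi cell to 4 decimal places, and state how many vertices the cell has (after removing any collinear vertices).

1. box [0,20]×[0,95]: [(0, 0) (20, 0) (20, 95) (0, 95)]
2. ⊥bis P8·P0 via (12.48,61.74): [(0, 56.6686) (20, 64.7959) (20, 95) (0, 95)]  |A|=685.3557
3. ⊥bis P8·P1 via (14.005,66.29): [(0, 56.6686) (9.7881, 60.6461) (20, 74.3137) (20, 95) (0, 95)]  |A|=636.7581
4. ⊥bis P8·P2 via (12.78,54.535): [(0, 56.6686) (9.7881, 60.6461) (20, 74.3137) (20, 95) (0, 95)]  |A|=636.7581
5. ⊥bis P8·P3 via (5.545,51.42): [(0, 56.6686) (9.7881, 60.6461) (20, 74.3137) (20, 95) (0, 95)]  |A|=636.7581
6. ⊥bis P8·P4 via (12.065,74.65): [(0, 82.0443) (0, 56.6686) (9.7881, 60.6461) (17.6801, 71.2087)]  |A|=260.3206
7. ⊥bis P8·P5 via (8.32,80.335): [(3.4316, 79.9411) (0, 79.6646) (0, 56.6686) (9.7881, 60.6461) (17.6801, 71.2087)]  |A|=256.2375
8. ⊥bis P8·P6 via (13.74,40.255): [(3.4316, 79.9411) (0, 79.6646) (0, 56.6686) (9.7881, 60.6461) (17.6801, 71.2087)]  |A|=256.2375
9. ⊥bis P8·P7 via (7.155,36.29): [(3.4316, 79.9411) (0, 79.6646) (0, 56.6686) (9.7881, 60.6461) (17.6801, 71.2087)]  |A|=256.2375
10. ⊥bis P8·P9 via (9.925,35.725): [(3.4316, 79.9411) (0, 79.6646) (0, 56.6686) (9.7881, 60.6461) (17.6801, 71.2087)]  |A|=256.2375
11. canonical 5-gon: [(3.4316, 79.9411) (0, 79.6646) (0, 56.6686) (9.7881, 60.6461) (17.6801, 71.2087)]
12. shoelace: 256.2375

Area of P8's cell: 256.2375 (5 vertices)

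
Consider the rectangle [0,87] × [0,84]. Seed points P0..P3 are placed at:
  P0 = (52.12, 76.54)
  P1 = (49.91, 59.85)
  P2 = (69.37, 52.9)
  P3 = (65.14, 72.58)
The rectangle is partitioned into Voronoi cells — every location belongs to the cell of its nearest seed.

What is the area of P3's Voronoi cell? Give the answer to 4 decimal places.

1. box [0,87]×[0,84]: [(0, 0) (87, 0) (87, 84) (0, 84)]
2. ⊥bis P3·P0 via (58.63,74.56): [(35.9528, 0) (87, 0) (87, 84) (61.5012, 84)]  |A|=3214.9355
3. ⊥bis P3·P1 via (57.525,66.215): [(56.4742, 67.4721) (87, 30.9515) (87, 84) (61.5012, 84)]  |A|=1020.3938
4. ⊥bis P3·P2 via (67.255,62.74): [(56.4742, 67.4721) (61.4691, 61.4964) (87, 66.984) (87, 84) (61.5012, 84)]  |A|=560.4225
5. canonical 5-gon: [(56.4742, 67.4721) (61.4691, 61.4964) (87, 66.984) (87, 84) (61.5012, 84)]
6. shoelace: 560.4225

Area of P3's cell: 560.4225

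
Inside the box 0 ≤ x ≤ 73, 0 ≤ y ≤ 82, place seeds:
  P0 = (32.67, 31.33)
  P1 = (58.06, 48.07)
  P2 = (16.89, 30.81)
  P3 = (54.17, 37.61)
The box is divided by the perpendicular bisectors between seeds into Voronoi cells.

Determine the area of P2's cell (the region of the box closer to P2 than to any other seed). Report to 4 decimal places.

1. box [0,73]×[0,82]: [(0, 0) (73, 0) (73, 82) (0, 82)]
2. ⊥bis P2·P0 via (24.78,31.07): [(0, 0) (25.8039, 0) (23.1017, 82) (0, 82)]  |A|=2005.1276
3. ⊥bis P2·P1 via (37.475,39.44): [(0, 0) (25.8039, 0) (23.3977, 73.0184) (19.6323, 82) (0, 82)]  |A|=1989.5471
4. ⊥bis P2·P3 via (35.53,34.21): [(0, 0) (25.8039, 0) (23.3977, 73.0184) (19.6323, 82) (0, 82)]  |A|=1989.5471
5. canonical 5-gon: [(0, 0) (25.8039, 0) (23.3977, 73.0184) (19.6323, 82) (0, 82)]
6. shoelace: 1989.5471

Area of P2's cell: 1989.5471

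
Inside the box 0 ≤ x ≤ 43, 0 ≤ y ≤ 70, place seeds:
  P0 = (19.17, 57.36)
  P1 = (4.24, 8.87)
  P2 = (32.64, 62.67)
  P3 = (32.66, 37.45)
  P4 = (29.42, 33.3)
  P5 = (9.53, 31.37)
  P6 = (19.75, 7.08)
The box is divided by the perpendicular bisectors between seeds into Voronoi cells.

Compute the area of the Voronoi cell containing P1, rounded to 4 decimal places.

Area of P1's cell: 246.9005

1. box [0,43]×[0,70]: [(0, 0) (43, 0) (43, 70) (0, 70)]
2. ⊥bis P1·P0 via (11.705,33.115): [(0, 36.719) (0, 0) (43, 0) (43, 23.4793)]  |A|=1294.2628
3. ⊥bis P1·P2 via (18.44,35.77): [(39.9358, 24.4228) (0, 36.719) (0, 0) (43, 0) (43, 22.8052)]  |A|=1293.23
4. ⊥bis P1·P3 via (18.45,23.16): [(6.9741, 34.5716) (0, 36.719) (0, 0) (41.7404, 0)]  |A|=849.5579
5. ⊥bis P1·P4 via (16.83,21.085): [(2.3696, 35.9894) (0, 36.719) (0, 0) (37.287, 0)]  |A|=714.4713
6. ⊥bis P1·P5 via (6.885,20.12): [(20.9819, 16.8057) (0, 21.7387) (0, 0) (37.287, 0)]  |A|=541.376
7. ⊥bis P1·P6 via (11.995,7.975): [(13.2246, 18.6295) (0, 21.7387) (0, 0) (11.0746, 0)]  |A|=246.9005
8. canonical 4-gon: [(13.2246, 18.6295) (0, 21.7387) (0, 0) (11.0746, 0)]
9. shoelace: 246.9005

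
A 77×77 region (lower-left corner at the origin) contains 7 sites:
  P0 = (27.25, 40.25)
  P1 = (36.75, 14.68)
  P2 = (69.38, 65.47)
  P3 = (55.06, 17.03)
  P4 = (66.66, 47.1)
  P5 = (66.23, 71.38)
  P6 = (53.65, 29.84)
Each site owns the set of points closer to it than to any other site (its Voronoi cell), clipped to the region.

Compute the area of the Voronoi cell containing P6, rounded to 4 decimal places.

1. box [0,77]×[0,77]: [(0, 0) (77, 0) (77, 77) (0, 77)]
2. ⊥bis P6·P0 via (40.45,35.045): [(26.6311, 0) (77, 0) (77, 77) (56.9936, 77)]  |A|=2709.4476
3. ⊥bis P6·P1 via (45.2,22.26): [(38.3984, 29.8422) (65.1681, 0) (77, 0) (77, 77) (56.9936, 77)]  |A|=2134.4326
4. ⊥bis P6·P2 via (61.515,47.655): [(47.8084, 53.7062) (38.3984, 29.8422) (65.1681, 0) (77, 0) (77, 40.8187)]  |A|=1373.3254
5. ⊥bis P6·P3 via (54.355,23.435): [(47.8084, 53.7062) (38.3984, 29.8422) (45.0634, 22.4123) (77, 25.9275) (77, 40.8187)]  |A|=826.7173
6. ⊥bis P6·P4 via (60.155,38.47): [(46.006, 49.1351) (38.3984, 29.8422) (45.0634, 22.4123) (76.8209, 25.9078)]  |A|=515.2315
7. ⊥bis P6·P5 via (59.94,50.61): [(46.006, 49.1351) (38.3984, 29.8422) (45.0634, 22.4123) (76.8209, 25.9078)]  |A|=515.2315
8. canonical 4-gon: [(46.006, 49.1351) (38.3984, 29.8422) (45.0634, 22.4123) (76.8209, 25.9078)]
9. shoelace: 515.2315

Area of P6's cell: 515.2315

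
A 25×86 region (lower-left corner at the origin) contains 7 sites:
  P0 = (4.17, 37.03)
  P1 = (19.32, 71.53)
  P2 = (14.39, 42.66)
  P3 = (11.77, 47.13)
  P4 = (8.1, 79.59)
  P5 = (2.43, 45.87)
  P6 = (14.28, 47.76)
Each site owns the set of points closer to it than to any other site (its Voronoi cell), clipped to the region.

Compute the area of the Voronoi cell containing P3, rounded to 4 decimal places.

Area of P3's cell: 100.0106

1. box [0,25]×[0,86]: [(0, 0) (25, 0) (25, 86) (0, 86)]
2. ⊥bis P3·P0 via (7.97,42.08): [(0, 48.0772) (25, 29.2653) (25, 86) (0, 86)]  |A|=1183.2178
3. ⊥bis P3·P1 via (15.545,59.33): [(0, 64.14) (0, 48.0772) (25, 29.2653) (25, 56.4044)]  |A|=540.0229
4. ⊥bis P3·P2 via (13.08,44.895): [(0, 64.14) (0, 48.0772) (8.1046, 41.9787) (25, 51.8817) (25, 56.4044)]  |A|=348.9666
5. ⊥bis P3·P4 via (9.935,63.36): [(4.505, 62.7461) (0, 62.2367) (0, 48.0772) (8.1046, 41.9787) (25, 51.8817) (25, 56.4044)]  |A|=344.6794
6. ⊥bis P3·P5 via (7.1,46.5): [(4.9259, 62.6158) (7.6653, 42.3092) (8.1046, 41.9787) (25, 51.8817) (25, 56.4044)]  |A|=239.4765
7. ⊥bis P3·P6 via (13.025,47.445): [(9.5785, 61.1762) (4.9259, 62.6158) (7.6653, 42.3092) (8.1046, 41.9787) (13.59, 45.1939)]  |A|=100.0106
8. canonical 5-gon: [(9.5785, 61.1762) (4.9259, 62.6158) (7.6653, 42.3092) (8.1046, 41.9787) (13.59, 45.1939)]
9. shoelace: 100.0106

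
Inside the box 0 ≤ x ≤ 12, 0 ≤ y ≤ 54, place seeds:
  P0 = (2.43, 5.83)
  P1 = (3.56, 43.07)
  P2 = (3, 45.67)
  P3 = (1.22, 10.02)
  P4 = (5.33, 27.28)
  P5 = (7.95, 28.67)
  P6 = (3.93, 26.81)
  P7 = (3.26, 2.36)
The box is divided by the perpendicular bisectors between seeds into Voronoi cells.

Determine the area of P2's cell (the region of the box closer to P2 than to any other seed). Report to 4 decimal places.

1. box [0,12]×[0,54]: [(0, 0) (12, 0) (12, 54) (0, 54)]
2. ⊥bis P2·P0 via (2.715,25.75): [(0, 25.7888) (12, 25.6172) (12, 54) (0, 54)]  |A|=339.564
3. ⊥bis P2·P1 via (3.28,44.37): [(0, 43.6635) (12, 46.2482) (12, 54) (0, 54)]  |A|=108.5298
4. ⊥bis P2·P3 via (2.11,27.845): [(0, 43.6635) (12, 46.2482) (12, 54) (0, 54)]  |A|=108.5298
5. ⊥bis P2·P4 via (4.165,36.475): [(0, 43.6635) (12, 46.2482) (12, 54) (0, 54)]  |A|=108.5298
6. ⊥bis P2·P5 via (5.475,37.17): [(0, 43.6635) (12, 46.2482) (12, 54) (0, 54)]  |A|=108.5298
7. ⊥bis P2·P6 via (3.465,36.24): [(0, 43.6635) (12, 46.2482) (12, 54) (0, 54)]  |A|=108.5298
8. ⊥bis P2·P7 via (3.13,24.015): [(0, 43.6635) (12, 46.2482) (12, 54) (0, 54)]  |A|=108.5298
9. canonical 4-gon: [(0, 43.6635) (12, 46.2482) (12, 54) (0, 54)]
10. shoelace: 108.5298

Area of P2's cell: 108.5298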